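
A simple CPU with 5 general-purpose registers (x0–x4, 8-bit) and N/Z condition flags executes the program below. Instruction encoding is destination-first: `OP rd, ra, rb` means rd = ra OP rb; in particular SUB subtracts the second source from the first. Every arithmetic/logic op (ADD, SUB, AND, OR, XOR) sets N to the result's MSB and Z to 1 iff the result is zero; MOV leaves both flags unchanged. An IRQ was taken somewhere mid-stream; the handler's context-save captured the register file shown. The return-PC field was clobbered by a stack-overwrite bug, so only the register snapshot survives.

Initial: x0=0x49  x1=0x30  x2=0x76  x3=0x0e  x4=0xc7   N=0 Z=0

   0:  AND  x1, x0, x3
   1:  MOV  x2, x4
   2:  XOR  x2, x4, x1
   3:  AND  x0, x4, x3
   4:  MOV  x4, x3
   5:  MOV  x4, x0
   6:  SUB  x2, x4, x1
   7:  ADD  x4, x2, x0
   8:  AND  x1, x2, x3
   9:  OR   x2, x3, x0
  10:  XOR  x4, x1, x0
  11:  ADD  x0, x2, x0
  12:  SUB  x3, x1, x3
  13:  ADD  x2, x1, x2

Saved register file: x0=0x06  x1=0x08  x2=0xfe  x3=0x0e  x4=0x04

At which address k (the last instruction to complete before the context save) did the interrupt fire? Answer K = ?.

after  0: x0=0x49 x1=0x08 x2=0x76 x3=0x0e x4=0xc7  N=0 Z=0
after  1: x0=0x49 x1=0x08 x2=0xc7 x3=0x0e x4=0xc7  N=0 Z=0
after  2: x0=0x49 x1=0x08 x2=0xcf x3=0x0e x4=0xc7  N=1 Z=0
after  3: x0=0x06 x1=0x08 x2=0xcf x3=0x0e x4=0xc7  N=0 Z=0
after  4: x0=0x06 x1=0x08 x2=0xcf x3=0x0e x4=0x0e  N=0 Z=0
after  5: x0=0x06 x1=0x08 x2=0xcf x3=0x0e x4=0x06  N=0 Z=0
after  6: x0=0x06 x1=0x08 x2=0xfe x3=0x0e x4=0x06  N=1 Z=0
after  7: x0=0x06 x1=0x08 x2=0xfe x3=0x0e x4=0x04  N=0 Z=0
-- IRQ taken; context saved, return-PC = 8 --

K = 7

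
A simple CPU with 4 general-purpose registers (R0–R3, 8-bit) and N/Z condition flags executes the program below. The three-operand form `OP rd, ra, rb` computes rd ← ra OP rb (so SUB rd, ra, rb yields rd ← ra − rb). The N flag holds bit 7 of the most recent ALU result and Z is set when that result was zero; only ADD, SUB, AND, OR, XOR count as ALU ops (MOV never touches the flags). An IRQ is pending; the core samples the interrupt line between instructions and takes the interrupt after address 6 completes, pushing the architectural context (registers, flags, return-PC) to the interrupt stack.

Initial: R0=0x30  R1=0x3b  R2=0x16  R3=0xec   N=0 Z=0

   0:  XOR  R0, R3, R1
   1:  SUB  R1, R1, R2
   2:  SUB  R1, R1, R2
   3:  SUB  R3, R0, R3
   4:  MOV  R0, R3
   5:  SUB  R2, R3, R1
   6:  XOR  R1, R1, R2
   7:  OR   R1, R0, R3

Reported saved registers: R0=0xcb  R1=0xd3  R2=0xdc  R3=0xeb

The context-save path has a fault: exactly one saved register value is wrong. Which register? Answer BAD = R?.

after  0: R0=0xd7 R1=0x3b R2=0x16 R3=0xec  N=1 Z=0
after  1: R0=0xd7 R1=0x25 R2=0x16 R3=0xec  N=0 Z=0
after  2: R0=0xd7 R1=0x0f R2=0x16 R3=0xec  N=0 Z=0
after  3: R0=0xd7 R1=0x0f R2=0x16 R3=0xeb  N=1 Z=0
after  4: R0=0xeb R1=0x0f R2=0x16 R3=0xeb  N=1 Z=0
after  5: R0=0xeb R1=0x0f R2=0xdc R3=0xeb  N=1 Z=0
after  6: R0=0xeb R1=0xd3 R2=0xdc R3=0xeb  N=1 Z=0
-- IRQ taken; context saved, return-PC = 7 --
mismatch: R0: reported 0xcb vs actual 0xeb

BAD = R0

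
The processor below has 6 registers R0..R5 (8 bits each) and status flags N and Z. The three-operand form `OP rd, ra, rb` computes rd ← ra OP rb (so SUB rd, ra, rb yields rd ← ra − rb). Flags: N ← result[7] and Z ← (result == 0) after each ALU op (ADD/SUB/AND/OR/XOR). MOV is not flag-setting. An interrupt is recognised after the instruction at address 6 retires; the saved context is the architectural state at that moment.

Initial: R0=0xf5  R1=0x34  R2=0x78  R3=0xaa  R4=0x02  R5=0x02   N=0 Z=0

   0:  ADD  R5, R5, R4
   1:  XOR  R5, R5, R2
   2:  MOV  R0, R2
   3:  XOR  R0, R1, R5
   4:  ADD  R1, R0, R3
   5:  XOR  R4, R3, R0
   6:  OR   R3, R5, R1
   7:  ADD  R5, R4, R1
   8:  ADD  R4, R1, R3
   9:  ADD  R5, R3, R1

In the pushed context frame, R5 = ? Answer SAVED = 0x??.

SAVED = 0x7c

after  0: R0=0xf5 R1=0x34 R2=0x78 R3=0xaa R4=0x02 R5=0x04  N=0 Z=0
after  1: R0=0xf5 R1=0x34 R2=0x78 R3=0xaa R4=0x02 R5=0x7c  N=0 Z=0
after  2: R0=0x78 R1=0x34 R2=0x78 R3=0xaa R4=0x02 R5=0x7c  N=0 Z=0
after  3: R0=0x48 R1=0x34 R2=0x78 R3=0xaa R4=0x02 R5=0x7c  N=0 Z=0
after  4: R0=0x48 R1=0xf2 R2=0x78 R3=0xaa R4=0x02 R5=0x7c  N=1 Z=0
after  5: R0=0x48 R1=0xf2 R2=0x78 R3=0xaa R4=0xe2 R5=0x7c  N=1 Z=0
after  6: R0=0x48 R1=0xf2 R2=0x78 R3=0xfe R4=0xe2 R5=0x7c  N=1 Z=0
-- IRQ taken; context saved, return-PC = 7 --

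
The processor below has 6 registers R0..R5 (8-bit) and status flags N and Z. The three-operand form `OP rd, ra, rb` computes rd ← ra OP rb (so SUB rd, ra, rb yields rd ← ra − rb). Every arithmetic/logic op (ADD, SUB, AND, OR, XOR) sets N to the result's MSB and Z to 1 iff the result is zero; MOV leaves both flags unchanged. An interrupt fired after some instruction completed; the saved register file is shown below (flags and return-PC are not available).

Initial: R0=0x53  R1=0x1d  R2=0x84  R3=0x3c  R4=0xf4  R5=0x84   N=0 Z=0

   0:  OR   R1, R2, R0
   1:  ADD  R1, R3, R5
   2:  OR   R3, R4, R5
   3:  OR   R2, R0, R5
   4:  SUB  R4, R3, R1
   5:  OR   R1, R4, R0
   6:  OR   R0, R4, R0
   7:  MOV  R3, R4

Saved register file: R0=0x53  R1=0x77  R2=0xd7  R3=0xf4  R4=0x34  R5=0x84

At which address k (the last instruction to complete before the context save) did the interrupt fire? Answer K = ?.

K = 5

after  0: R0=0x53 R1=0xd7 R2=0x84 R3=0x3c R4=0xf4 R5=0x84  N=1 Z=0
after  1: R0=0x53 R1=0xc0 R2=0x84 R3=0x3c R4=0xf4 R5=0x84  N=1 Z=0
after  2: R0=0x53 R1=0xc0 R2=0x84 R3=0xf4 R4=0xf4 R5=0x84  N=1 Z=0
after  3: R0=0x53 R1=0xc0 R2=0xd7 R3=0xf4 R4=0xf4 R5=0x84  N=1 Z=0
after  4: R0=0x53 R1=0xc0 R2=0xd7 R3=0xf4 R4=0x34 R5=0x84  N=0 Z=0
after  5: R0=0x53 R1=0x77 R2=0xd7 R3=0xf4 R4=0x34 R5=0x84  N=0 Z=0
-- IRQ taken; context saved, return-PC = 6 --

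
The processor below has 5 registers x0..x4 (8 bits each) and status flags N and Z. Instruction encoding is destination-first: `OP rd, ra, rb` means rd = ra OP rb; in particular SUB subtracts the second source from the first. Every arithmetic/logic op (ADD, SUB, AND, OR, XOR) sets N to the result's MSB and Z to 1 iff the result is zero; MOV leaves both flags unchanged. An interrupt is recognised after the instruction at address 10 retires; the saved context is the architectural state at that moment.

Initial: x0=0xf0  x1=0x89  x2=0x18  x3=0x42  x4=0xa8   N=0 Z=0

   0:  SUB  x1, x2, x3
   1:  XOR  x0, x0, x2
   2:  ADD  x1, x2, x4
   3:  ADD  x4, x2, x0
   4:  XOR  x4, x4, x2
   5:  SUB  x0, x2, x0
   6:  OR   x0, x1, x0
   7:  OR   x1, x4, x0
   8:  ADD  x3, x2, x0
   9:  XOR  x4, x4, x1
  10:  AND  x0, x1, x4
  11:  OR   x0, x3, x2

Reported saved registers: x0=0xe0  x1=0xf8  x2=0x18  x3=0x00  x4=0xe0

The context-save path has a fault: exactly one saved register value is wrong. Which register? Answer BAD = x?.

BAD = x3

after  0: x0=0xf0 x1=0xd6 x2=0x18 x3=0x42 x4=0xa8  N=1 Z=0
after  1: x0=0xe8 x1=0xd6 x2=0x18 x3=0x42 x4=0xa8  N=1 Z=0
after  2: x0=0xe8 x1=0xc0 x2=0x18 x3=0x42 x4=0xa8  N=1 Z=0
after  3: x0=0xe8 x1=0xc0 x2=0x18 x3=0x42 x4=0x00  N=0 Z=1
after  4: x0=0xe8 x1=0xc0 x2=0x18 x3=0x42 x4=0x18  N=0 Z=0
after  5: x0=0x30 x1=0xc0 x2=0x18 x3=0x42 x4=0x18  N=0 Z=0
after  6: x0=0xf0 x1=0xc0 x2=0x18 x3=0x42 x4=0x18  N=1 Z=0
after  7: x0=0xf0 x1=0xf8 x2=0x18 x3=0x42 x4=0x18  N=1 Z=0
after  8: x0=0xf0 x1=0xf8 x2=0x18 x3=0x08 x4=0x18  N=0 Z=0
after  9: x0=0xf0 x1=0xf8 x2=0x18 x3=0x08 x4=0xe0  N=1 Z=0
after 10: x0=0xe0 x1=0xf8 x2=0x18 x3=0x08 x4=0xe0  N=1 Z=0
-- IRQ taken; context saved, return-PC = 11 --
mismatch: x3: reported 0x00 vs actual 0x08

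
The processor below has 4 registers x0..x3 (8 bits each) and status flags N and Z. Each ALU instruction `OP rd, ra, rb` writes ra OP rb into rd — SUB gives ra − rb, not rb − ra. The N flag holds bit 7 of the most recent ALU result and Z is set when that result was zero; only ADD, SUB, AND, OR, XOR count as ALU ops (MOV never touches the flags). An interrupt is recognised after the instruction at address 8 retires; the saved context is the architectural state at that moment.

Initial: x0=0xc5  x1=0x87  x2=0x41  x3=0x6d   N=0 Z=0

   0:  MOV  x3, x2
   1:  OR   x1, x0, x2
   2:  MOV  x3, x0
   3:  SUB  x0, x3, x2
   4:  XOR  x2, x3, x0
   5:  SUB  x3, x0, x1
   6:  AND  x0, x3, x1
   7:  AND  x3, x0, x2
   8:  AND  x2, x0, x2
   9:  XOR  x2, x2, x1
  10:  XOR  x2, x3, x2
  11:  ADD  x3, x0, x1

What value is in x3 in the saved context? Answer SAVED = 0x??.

SAVED = 0x01

after  0: x0=0xc5 x1=0x87 x2=0x41 x3=0x41  N=0 Z=0
after  1: x0=0xc5 x1=0xc5 x2=0x41 x3=0x41  N=1 Z=0
after  2: x0=0xc5 x1=0xc5 x2=0x41 x3=0xc5  N=1 Z=0
after  3: x0=0x84 x1=0xc5 x2=0x41 x3=0xc5  N=1 Z=0
after  4: x0=0x84 x1=0xc5 x2=0x41 x3=0xc5  N=0 Z=0
after  5: x0=0x84 x1=0xc5 x2=0x41 x3=0xbf  N=1 Z=0
after  6: x0=0x85 x1=0xc5 x2=0x41 x3=0xbf  N=1 Z=0
after  7: x0=0x85 x1=0xc5 x2=0x41 x3=0x01  N=0 Z=0
after  8: x0=0x85 x1=0xc5 x2=0x01 x3=0x01  N=0 Z=0
-- IRQ taken; context saved, return-PC = 9 --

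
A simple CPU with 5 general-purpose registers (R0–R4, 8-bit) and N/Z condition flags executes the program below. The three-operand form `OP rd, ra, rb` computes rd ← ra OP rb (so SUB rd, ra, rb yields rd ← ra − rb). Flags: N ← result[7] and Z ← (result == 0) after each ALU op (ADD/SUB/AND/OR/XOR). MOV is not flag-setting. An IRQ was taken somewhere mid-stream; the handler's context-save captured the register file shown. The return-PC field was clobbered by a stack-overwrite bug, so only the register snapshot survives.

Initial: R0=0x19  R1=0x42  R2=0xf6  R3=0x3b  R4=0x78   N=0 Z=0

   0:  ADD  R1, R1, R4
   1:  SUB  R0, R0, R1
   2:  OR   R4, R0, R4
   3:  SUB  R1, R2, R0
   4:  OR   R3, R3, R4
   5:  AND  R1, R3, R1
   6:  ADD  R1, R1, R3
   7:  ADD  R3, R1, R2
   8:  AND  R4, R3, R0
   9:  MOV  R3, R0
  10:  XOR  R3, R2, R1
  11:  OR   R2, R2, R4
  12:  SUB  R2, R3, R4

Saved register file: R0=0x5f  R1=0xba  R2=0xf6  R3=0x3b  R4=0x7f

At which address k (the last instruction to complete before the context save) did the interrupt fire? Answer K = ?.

after  0: R0=0x19 R1=0xba R2=0xf6 R3=0x3b R4=0x78  N=1 Z=0
after  1: R0=0x5f R1=0xba R2=0xf6 R3=0x3b R4=0x78  N=0 Z=0
after  2: R0=0x5f R1=0xba R2=0xf6 R3=0x3b R4=0x7f  N=0 Z=0
-- IRQ taken; context saved, return-PC = 3 --

K = 2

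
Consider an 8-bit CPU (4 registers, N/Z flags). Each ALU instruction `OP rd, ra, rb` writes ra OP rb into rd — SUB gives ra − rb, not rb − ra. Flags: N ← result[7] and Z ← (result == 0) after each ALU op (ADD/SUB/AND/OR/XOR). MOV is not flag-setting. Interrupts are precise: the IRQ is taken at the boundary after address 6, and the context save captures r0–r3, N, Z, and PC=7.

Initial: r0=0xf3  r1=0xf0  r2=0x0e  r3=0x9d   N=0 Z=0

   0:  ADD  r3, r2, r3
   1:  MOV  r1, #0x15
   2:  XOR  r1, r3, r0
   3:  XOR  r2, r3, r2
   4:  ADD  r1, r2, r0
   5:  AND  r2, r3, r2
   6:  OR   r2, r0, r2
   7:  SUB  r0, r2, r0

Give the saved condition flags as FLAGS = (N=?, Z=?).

after  0: r0=0xf3 r1=0xf0 r2=0x0e r3=0xab  N=1 Z=0
after  1: r0=0xf3 r1=0x15 r2=0x0e r3=0xab  N=1 Z=0
after  2: r0=0xf3 r1=0x58 r2=0x0e r3=0xab  N=0 Z=0
after  3: r0=0xf3 r1=0x58 r2=0xa5 r3=0xab  N=1 Z=0
after  4: r0=0xf3 r1=0x98 r2=0xa5 r3=0xab  N=1 Z=0
after  5: r0=0xf3 r1=0x98 r2=0xa1 r3=0xab  N=1 Z=0
after  6: r0=0xf3 r1=0x98 r2=0xf3 r3=0xab  N=1 Z=0
-- IRQ taken; context saved, return-PC = 7 --

FLAGS = (N=1, Z=0)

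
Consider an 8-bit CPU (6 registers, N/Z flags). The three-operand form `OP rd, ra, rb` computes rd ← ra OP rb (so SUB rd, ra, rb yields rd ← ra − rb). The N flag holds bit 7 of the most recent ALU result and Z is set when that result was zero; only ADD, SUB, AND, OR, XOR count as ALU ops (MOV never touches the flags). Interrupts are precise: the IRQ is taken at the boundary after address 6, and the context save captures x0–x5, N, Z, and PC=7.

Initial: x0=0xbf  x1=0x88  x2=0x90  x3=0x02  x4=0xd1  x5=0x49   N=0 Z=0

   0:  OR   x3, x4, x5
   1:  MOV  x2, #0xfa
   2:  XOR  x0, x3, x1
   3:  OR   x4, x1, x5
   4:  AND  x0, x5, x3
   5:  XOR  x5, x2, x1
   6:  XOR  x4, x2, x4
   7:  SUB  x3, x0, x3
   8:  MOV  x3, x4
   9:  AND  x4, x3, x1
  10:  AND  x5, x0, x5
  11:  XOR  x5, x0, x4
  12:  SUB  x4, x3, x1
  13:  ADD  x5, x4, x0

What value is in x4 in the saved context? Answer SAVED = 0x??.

SAVED = 0x33

after  0: x0=0xbf x1=0x88 x2=0x90 x3=0xd9 x4=0xd1 x5=0x49  N=1 Z=0
after  1: x0=0xbf x1=0x88 x2=0xfa x3=0xd9 x4=0xd1 x5=0x49  N=1 Z=0
after  2: x0=0x51 x1=0x88 x2=0xfa x3=0xd9 x4=0xd1 x5=0x49  N=0 Z=0
after  3: x0=0x51 x1=0x88 x2=0xfa x3=0xd9 x4=0xc9 x5=0x49  N=1 Z=0
after  4: x0=0x49 x1=0x88 x2=0xfa x3=0xd9 x4=0xc9 x5=0x49  N=0 Z=0
after  5: x0=0x49 x1=0x88 x2=0xfa x3=0xd9 x4=0xc9 x5=0x72  N=0 Z=0
after  6: x0=0x49 x1=0x88 x2=0xfa x3=0xd9 x4=0x33 x5=0x72  N=0 Z=0
-- IRQ taken; context saved, return-PC = 7 --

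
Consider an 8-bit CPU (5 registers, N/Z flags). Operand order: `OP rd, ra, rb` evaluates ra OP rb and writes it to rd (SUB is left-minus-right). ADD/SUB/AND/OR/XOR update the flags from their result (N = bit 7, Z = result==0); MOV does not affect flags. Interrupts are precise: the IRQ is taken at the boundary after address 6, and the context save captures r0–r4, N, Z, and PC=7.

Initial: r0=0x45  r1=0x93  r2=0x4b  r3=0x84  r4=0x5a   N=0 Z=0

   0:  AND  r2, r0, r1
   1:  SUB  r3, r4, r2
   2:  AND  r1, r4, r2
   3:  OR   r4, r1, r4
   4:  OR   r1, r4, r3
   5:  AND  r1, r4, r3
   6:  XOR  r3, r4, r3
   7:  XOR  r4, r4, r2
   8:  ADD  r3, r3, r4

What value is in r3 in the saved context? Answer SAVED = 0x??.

after  0: r0=0x45 r1=0x93 r2=0x01 r3=0x84 r4=0x5a  N=0 Z=0
after  1: r0=0x45 r1=0x93 r2=0x01 r3=0x59 r4=0x5a  N=0 Z=0
after  2: r0=0x45 r1=0x00 r2=0x01 r3=0x59 r4=0x5a  N=0 Z=1
after  3: r0=0x45 r1=0x00 r2=0x01 r3=0x59 r4=0x5a  N=0 Z=0
after  4: r0=0x45 r1=0x5b r2=0x01 r3=0x59 r4=0x5a  N=0 Z=0
after  5: r0=0x45 r1=0x58 r2=0x01 r3=0x59 r4=0x5a  N=0 Z=0
after  6: r0=0x45 r1=0x58 r2=0x01 r3=0x03 r4=0x5a  N=0 Z=0
-- IRQ taken; context saved, return-PC = 7 --

SAVED = 0x03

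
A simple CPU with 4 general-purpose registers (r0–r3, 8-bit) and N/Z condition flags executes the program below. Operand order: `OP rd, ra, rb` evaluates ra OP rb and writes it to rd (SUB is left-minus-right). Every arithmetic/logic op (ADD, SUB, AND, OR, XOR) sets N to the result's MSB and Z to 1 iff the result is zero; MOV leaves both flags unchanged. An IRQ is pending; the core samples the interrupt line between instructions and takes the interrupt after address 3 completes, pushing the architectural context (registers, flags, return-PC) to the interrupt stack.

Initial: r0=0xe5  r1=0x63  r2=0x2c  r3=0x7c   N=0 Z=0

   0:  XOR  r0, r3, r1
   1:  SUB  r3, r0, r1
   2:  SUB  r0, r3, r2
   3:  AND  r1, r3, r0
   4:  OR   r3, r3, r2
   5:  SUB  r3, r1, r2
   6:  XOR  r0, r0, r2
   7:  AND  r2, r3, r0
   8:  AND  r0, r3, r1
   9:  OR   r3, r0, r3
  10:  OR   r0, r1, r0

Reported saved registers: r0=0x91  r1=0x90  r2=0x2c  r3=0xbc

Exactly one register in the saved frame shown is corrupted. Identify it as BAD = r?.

BAD = r0

after  0: r0=0x1f r1=0x63 r2=0x2c r3=0x7c  N=0 Z=0
after  1: r0=0x1f r1=0x63 r2=0x2c r3=0xbc  N=1 Z=0
after  2: r0=0x90 r1=0x63 r2=0x2c r3=0xbc  N=1 Z=0
after  3: r0=0x90 r1=0x90 r2=0x2c r3=0xbc  N=1 Z=0
-- IRQ taken; context saved, return-PC = 4 --
mismatch: r0: reported 0x91 vs actual 0x90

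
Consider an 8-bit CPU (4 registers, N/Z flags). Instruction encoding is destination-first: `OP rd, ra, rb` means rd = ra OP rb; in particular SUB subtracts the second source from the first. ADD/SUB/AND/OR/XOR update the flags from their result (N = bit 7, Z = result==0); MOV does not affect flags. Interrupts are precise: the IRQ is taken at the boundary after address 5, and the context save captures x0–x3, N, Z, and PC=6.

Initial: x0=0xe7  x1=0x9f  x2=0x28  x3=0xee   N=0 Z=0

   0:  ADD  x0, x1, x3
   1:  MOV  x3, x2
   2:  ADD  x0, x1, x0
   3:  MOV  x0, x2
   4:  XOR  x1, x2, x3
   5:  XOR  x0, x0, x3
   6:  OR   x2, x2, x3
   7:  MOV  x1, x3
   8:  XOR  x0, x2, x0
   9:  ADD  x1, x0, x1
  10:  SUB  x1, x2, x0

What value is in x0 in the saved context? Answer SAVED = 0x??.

SAVED = 0x00

after  0: x0=0x8d x1=0x9f x2=0x28 x3=0xee  N=1 Z=0
after  1: x0=0x8d x1=0x9f x2=0x28 x3=0x28  N=1 Z=0
after  2: x0=0x2c x1=0x9f x2=0x28 x3=0x28  N=0 Z=0
after  3: x0=0x28 x1=0x9f x2=0x28 x3=0x28  N=0 Z=0
after  4: x0=0x28 x1=0x00 x2=0x28 x3=0x28  N=0 Z=1
after  5: x0=0x00 x1=0x00 x2=0x28 x3=0x28  N=0 Z=1
-- IRQ taken; context saved, return-PC = 6 --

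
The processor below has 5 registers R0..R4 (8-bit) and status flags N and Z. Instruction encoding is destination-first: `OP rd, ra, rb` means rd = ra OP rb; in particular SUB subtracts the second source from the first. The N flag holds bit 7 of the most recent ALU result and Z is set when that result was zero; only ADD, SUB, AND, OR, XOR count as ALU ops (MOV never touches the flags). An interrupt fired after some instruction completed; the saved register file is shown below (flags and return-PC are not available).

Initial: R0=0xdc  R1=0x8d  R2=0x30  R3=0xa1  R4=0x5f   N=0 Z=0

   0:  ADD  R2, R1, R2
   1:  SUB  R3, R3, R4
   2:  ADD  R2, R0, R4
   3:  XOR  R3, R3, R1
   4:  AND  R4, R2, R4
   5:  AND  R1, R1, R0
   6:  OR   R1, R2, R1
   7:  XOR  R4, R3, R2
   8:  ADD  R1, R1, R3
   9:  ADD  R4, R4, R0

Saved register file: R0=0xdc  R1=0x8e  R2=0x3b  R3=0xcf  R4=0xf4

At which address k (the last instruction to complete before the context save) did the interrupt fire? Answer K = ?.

after  0: R0=0xdc R1=0x8d R2=0xbd R3=0xa1 R4=0x5f  N=1 Z=0
after  1: R0=0xdc R1=0x8d R2=0xbd R3=0x42 R4=0x5f  N=0 Z=0
after  2: R0=0xdc R1=0x8d R2=0x3b R3=0x42 R4=0x5f  N=0 Z=0
after  3: R0=0xdc R1=0x8d R2=0x3b R3=0xcf R4=0x5f  N=1 Z=0
after  4: R0=0xdc R1=0x8d R2=0x3b R3=0xcf R4=0x1b  N=0 Z=0
after  5: R0=0xdc R1=0x8c R2=0x3b R3=0xcf R4=0x1b  N=1 Z=0
after  6: R0=0xdc R1=0xbf R2=0x3b R3=0xcf R4=0x1b  N=1 Z=0
after  7: R0=0xdc R1=0xbf R2=0x3b R3=0xcf R4=0xf4  N=1 Z=0
after  8: R0=0xdc R1=0x8e R2=0x3b R3=0xcf R4=0xf4  N=1 Z=0
-- IRQ taken; context saved, return-PC = 9 --

K = 8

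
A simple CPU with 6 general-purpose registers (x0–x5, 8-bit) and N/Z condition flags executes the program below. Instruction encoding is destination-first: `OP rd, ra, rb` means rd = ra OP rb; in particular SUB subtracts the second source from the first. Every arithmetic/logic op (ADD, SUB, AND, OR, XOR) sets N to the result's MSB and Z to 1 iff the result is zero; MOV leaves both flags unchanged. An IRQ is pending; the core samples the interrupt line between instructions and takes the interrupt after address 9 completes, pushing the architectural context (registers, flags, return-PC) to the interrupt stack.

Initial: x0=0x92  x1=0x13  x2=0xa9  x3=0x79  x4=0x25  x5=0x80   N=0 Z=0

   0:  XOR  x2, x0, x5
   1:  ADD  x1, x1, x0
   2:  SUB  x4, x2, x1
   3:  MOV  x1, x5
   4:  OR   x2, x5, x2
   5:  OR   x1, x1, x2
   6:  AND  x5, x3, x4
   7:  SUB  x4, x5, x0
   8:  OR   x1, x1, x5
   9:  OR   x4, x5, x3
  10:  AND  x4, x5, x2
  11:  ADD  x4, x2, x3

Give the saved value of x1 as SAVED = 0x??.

SAVED = 0xfb

after  0: x0=0x92 x1=0x13 x2=0x12 x3=0x79 x4=0x25 x5=0x80  N=0 Z=0
after  1: x0=0x92 x1=0xa5 x2=0x12 x3=0x79 x4=0x25 x5=0x80  N=1 Z=0
after  2: x0=0x92 x1=0xa5 x2=0x12 x3=0x79 x4=0x6d x5=0x80  N=0 Z=0
after  3: x0=0x92 x1=0x80 x2=0x12 x3=0x79 x4=0x6d x5=0x80  N=0 Z=0
after  4: x0=0x92 x1=0x80 x2=0x92 x3=0x79 x4=0x6d x5=0x80  N=1 Z=0
after  5: x0=0x92 x1=0x92 x2=0x92 x3=0x79 x4=0x6d x5=0x80  N=1 Z=0
after  6: x0=0x92 x1=0x92 x2=0x92 x3=0x79 x4=0x6d x5=0x69  N=0 Z=0
after  7: x0=0x92 x1=0x92 x2=0x92 x3=0x79 x4=0xd7 x5=0x69  N=1 Z=0
after  8: x0=0x92 x1=0xfb x2=0x92 x3=0x79 x4=0xd7 x5=0x69  N=1 Z=0
after  9: x0=0x92 x1=0xfb x2=0x92 x3=0x79 x4=0x79 x5=0x69  N=0 Z=0
-- IRQ taken; context saved, return-PC = 10 --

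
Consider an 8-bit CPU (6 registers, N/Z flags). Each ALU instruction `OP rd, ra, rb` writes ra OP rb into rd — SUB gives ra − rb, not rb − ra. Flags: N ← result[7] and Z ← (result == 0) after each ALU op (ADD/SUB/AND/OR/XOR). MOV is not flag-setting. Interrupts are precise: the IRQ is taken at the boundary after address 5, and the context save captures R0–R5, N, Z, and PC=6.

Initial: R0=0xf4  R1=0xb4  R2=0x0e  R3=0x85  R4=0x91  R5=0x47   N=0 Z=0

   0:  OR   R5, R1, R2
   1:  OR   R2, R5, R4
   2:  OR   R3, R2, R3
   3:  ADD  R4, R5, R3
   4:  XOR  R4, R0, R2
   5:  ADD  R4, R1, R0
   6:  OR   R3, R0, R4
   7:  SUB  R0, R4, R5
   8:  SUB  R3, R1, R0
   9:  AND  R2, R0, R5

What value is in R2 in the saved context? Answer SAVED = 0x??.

after  0: R0=0xf4 R1=0xb4 R2=0x0e R3=0x85 R4=0x91 R5=0xbe  N=1 Z=0
after  1: R0=0xf4 R1=0xb4 R2=0xbf R3=0x85 R4=0x91 R5=0xbe  N=1 Z=0
after  2: R0=0xf4 R1=0xb4 R2=0xbf R3=0xbf R4=0x91 R5=0xbe  N=1 Z=0
after  3: R0=0xf4 R1=0xb4 R2=0xbf R3=0xbf R4=0x7d R5=0xbe  N=0 Z=0
after  4: R0=0xf4 R1=0xb4 R2=0xbf R3=0xbf R4=0x4b R5=0xbe  N=0 Z=0
after  5: R0=0xf4 R1=0xb4 R2=0xbf R3=0xbf R4=0xa8 R5=0xbe  N=1 Z=0
-- IRQ taken; context saved, return-PC = 6 --

SAVED = 0xbf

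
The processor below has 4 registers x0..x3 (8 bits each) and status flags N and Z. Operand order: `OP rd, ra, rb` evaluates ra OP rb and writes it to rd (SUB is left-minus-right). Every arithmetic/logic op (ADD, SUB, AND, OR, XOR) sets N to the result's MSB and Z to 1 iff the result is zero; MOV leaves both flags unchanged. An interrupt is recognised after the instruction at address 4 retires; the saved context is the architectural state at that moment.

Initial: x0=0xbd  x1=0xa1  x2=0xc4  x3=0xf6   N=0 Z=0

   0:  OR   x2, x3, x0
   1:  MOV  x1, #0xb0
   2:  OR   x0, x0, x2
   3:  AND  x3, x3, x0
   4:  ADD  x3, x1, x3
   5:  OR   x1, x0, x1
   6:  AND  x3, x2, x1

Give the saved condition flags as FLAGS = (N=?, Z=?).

after  0: x0=0xbd x1=0xa1 x2=0xff x3=0xf6  N=1 Z=0
after  1: x0=0xbd x1=0xb0 x2=0xff x3=0xf6  N=1 Z=0
after  2: x0=0xff x1=0xb0 x2=0xff x3=0xf6  N=1 Z=0
after  3: x0=0xff x1=0xb0 x2=0xff x3=0xf6  N=1 Z=0
after  4: x0=0xff x1=0xb0 x2=0xff x3=0xa6  N=1 Z=0
-- IRQ taken; context saved, return-PC = 5 --

FLAGS = (N=1, Z=0)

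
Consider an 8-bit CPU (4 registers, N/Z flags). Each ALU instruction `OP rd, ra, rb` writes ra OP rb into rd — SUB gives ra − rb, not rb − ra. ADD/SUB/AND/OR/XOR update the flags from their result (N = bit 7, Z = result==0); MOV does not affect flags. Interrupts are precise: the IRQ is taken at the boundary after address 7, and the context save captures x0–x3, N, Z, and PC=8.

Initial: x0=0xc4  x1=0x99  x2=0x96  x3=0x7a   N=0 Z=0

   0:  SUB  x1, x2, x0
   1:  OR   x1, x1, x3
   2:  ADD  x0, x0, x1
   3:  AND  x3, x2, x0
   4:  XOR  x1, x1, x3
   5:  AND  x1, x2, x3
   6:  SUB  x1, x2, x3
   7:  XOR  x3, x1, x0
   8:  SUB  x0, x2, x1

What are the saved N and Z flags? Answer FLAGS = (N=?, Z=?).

after  0: x0=0xc4 x1=0xd2 x2=0x96 x3=0x7a  N=1 Z=0
after  1: x0=0xc4 x1=0xfa x2=0x96 x3=0x7a  N=1 Z=0
after  2: x0=0xbe x1=0xfa x2=0x96 x3=0x7a  N=1 Z=0
after  3: x0=0xbe x1=0xfa x2=0x96 x3=0x96  N=1 Z=0
after  4: x0=0xbe x1=0x6c x2=0x96 x3=0x96  N=0 Z=0
after  5: x0=0xbe x1=0x96 x2=0x96 x3=0x96  N=1 Z=0
after  6: x0=0xbe x1=0x00 x2=0x96 x3=0x96  N=0 Z=1
after  7: x0=0xbe x1=0x00 x2=0x96 x3=0xbe  N=1 Z=0
-- IRQ taken; context saved, return-PC = 8 --

FLAGS = (N=1, Z=0)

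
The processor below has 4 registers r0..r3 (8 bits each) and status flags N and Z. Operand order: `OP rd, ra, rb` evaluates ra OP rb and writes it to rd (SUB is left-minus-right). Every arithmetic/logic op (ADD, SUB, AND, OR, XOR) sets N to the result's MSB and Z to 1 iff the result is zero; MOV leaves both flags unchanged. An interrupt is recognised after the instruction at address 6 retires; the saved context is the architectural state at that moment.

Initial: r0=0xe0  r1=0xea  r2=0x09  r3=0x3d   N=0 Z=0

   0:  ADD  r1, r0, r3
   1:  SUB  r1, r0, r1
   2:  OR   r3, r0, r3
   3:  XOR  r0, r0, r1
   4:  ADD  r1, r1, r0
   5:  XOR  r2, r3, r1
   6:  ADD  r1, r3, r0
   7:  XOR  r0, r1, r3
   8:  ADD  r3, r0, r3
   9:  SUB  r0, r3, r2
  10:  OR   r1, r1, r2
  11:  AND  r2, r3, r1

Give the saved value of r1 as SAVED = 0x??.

after  0: r0=0xe0 r1=0x1d r2=0x09 r3=0x3d  N=0 Z=0
after  1: r0=0xe0 r1=0xc3 r2=0x09 r3=0x3d  N=1 Z=0
after  2: r0=0xe0 r1=0xc3 r2=0x09 r3=0xfd  N=1 Z=0
after  3: r0=0x23 r1=0xc3 r2=0x09 r3=0xfd  N=0 Z=0
after  4: r0=0x23 r1=0xe6 r2=0x09 r3=0xfd  N=1 Z=0
after  5: r0=0x23 r1=0xe6 r2=0x1b r3=0xfd  N=0 Z=0
after  6: r0=0x23 r1=0x20 r2=0x1b r3=0xfd  N=0 Z=0
-- IRQ taken; context saved, return-PC = 7 --

SAVED = 0x20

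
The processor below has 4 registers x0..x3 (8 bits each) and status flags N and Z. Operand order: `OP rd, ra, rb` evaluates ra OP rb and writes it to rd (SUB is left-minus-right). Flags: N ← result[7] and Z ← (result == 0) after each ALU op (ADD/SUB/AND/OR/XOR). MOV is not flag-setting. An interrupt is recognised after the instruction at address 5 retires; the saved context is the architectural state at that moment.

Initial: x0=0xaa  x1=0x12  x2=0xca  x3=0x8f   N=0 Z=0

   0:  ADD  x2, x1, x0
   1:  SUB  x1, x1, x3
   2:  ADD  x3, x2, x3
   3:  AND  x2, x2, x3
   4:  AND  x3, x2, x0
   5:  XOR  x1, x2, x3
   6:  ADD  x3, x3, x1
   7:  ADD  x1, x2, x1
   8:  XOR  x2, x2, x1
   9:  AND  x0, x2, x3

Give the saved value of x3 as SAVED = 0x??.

SAVED = 0x08

after  0: x0=0xaa x1=0x12 x2=0xbc x3=0x8f  N=1 Z=0
after  1: x0=0xaa x1=0x83 x2=0xbc x3=0x8f  N=1 Z=0
after  2: x0=0xaa x1=0x83 x2=0xbc x3=0x4b  N=0 Z=0
after  3: x0=0xaa x1=0x83 x2=0x08 x3=0x4b  N=0 Z=0
after  4: x0=0xaa x1=0x83 x2=0x08 x3=0x08  N=0 Z=0
after  5: x0=0xaa x1=0x00 x2=0x08 x3=0x08  N=0 Z=1
-- IRQ taken; context saved, return-PC = 6 --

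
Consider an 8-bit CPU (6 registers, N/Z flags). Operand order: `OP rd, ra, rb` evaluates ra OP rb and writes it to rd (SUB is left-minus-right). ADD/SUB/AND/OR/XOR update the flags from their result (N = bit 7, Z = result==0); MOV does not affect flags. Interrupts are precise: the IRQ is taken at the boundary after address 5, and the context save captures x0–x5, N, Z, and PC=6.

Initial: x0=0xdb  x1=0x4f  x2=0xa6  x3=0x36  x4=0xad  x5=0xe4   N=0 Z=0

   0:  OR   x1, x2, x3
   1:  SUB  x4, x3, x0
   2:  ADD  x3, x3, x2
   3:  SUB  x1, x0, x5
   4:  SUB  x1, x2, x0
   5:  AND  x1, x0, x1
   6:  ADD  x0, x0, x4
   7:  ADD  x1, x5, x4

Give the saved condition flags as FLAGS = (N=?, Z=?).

after  0: x0=0xdb x1=0xb6 x2=0xa6 x3=0x36 x4=0xad x5=0xe4  N=1 Z=0
after  1: x0=0xdb x1=0xb6 x2=0xa6 x3=0x36 x4=0x5b x5=0xe4  N=0 Z=0
after  2: x0=0xdb x1=0xb6 x2=0xa6 x3=0xdc x4=0x5b x5=0xe4  N=1 Z=0
after  3: x0=0xdb x1=0xf7 x2=0xa6 x3=0xdc x4=0x5b x5=0xe4  N=1 Z=0
after  4: x0=0xdb x1=0xcb x2=0xa6 x3=0xdc x4=0x5b x5=0xe4  N=1 Z=0
after  5: x0=0xdb x1=0xcb x2=0xa6 x3=0xdc x4=0x5b x5=0xe4  N=1 Z=0
-- IRQ taken; context saved, return-PC = 6 --

FLAGS = (N=1, Z=0)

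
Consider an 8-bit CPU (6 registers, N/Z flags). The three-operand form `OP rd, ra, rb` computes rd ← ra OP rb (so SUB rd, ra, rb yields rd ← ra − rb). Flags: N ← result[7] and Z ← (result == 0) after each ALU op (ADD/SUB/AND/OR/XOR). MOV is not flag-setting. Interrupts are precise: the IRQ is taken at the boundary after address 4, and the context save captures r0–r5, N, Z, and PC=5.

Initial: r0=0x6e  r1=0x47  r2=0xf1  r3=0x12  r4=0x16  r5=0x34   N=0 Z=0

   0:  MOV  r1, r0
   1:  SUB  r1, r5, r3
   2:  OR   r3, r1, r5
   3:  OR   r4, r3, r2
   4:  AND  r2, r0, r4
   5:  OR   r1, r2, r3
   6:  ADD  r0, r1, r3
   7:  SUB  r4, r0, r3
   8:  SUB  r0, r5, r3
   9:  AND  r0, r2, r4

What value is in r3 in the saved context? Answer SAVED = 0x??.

SAVED = 0x36

after  0: r0=0x6e r1=0x6e r2=0xf1 r3=0x12 r4=0x16 r5=0x34  N=0 Z=0
after  1: r0=0x6e r1=0x22 r2=0xf1 r3=0x12 r4=0x16 r5=0x34  N=0 Z=0
after  2: r0=0x6e r1=0x22 r2=0xf1 r3=0x36 r4=0x16 r5=0x34  N=0 Z=0
after  3: r0=0x6e r1=0x22 r2=0xf1 r3=0x36 r4=0xf7 r5=0x34  N=1 Z=0
after  4: r0=0x6e r1=0x22 r2=0x66 r3=0x36 r4=0xf7 r5=0x34  N=0 Z=0
-- IRQ taken; context saved, return-PC = 5 --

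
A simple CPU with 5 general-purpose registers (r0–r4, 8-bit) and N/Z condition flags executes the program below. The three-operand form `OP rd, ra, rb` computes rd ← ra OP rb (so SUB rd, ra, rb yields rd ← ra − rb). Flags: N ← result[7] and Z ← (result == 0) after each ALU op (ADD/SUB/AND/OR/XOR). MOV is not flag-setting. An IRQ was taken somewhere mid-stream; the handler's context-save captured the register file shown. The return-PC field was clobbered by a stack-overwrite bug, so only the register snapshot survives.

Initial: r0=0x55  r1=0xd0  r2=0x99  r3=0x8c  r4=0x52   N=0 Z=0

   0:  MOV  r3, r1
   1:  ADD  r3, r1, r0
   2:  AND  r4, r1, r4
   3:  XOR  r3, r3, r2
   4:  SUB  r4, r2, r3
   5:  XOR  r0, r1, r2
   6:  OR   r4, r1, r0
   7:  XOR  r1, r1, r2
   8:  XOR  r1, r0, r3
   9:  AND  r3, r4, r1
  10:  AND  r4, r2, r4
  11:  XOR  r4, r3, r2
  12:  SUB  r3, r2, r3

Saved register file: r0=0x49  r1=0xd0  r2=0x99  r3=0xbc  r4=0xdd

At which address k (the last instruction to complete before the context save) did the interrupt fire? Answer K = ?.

after  0: r0=0x55 r1=0xd0 r2=0x99 r3=0xd0 r4=0x52  N=0 Z=0
after  1: r0=0x55 r1=0xd0 r2=0x99 r3=0x25 r4=0x52  N=0 Z=0
after  2: r0=0x55 r1=0xd0 r2=0x99 r3=0x25 r4=0x50  N=0 Z=0
after  3: r0=0x55 r1=0xd0 r2=0x99 r3=0xbc r4=0x50  N=1 Z=0
after  4: r0=0x55 r1=0xd0 r2=0x99 r3=0xbc r4=0xdd  N=1 Z=0
after  5: r0=0x49 r1=0xd0 r2=0x99 r3=0xbc r4=0xdd  N=0 Z=0
-- IRQ taken; context saved, return-PC = 6 --

K = 5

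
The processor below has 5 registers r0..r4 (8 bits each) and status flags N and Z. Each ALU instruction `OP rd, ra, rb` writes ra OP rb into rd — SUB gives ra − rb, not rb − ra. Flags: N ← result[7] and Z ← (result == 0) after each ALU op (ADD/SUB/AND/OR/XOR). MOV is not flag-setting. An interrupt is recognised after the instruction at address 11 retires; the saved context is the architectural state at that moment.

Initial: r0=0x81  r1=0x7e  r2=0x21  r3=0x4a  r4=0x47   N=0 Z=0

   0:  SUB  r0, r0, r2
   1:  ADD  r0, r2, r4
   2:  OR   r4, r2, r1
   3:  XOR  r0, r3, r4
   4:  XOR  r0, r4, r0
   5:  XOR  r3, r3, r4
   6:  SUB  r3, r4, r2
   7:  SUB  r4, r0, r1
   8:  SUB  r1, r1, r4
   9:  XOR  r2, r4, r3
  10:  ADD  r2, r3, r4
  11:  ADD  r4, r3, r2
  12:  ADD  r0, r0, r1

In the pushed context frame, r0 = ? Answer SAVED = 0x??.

SAVED = 0x4a

after  0: r0=0x60 r1=0x7e r2=0x21 r3=0x4a r4=0x47  N=0 Z=0
after  1: r0=0x68 r1=0x7e r2=0x21 r3=0x4a r4=0x47  N=0 Z=0
after  2: r0=0x68 r1=0x7e r2=0x21 r3=0x4a r4=0x7f  N=0 Z=0
after  3: r0=0x35 r1=0x7e r2=0x21 r3=0x4a r4=0x7f  N=0 Z=0
after  4: r0=0x4a r1=0x7e r2=0x21 r3=0x4a r4=0x7f  N=0 Z=0
after  5: r0=0x4a r1=0x7e r2=0x21 r3=0x35 r4=0x7f  N=0 Z=0
after  6: r0=0x4a r1=0x7e r2=0x21 r3=0x5e r4=0x7f  N=0 Z=0
after  7: r0=0x4a r1=0x7e r2=0x21 r3=0x5e r4=0xcc  N=1 Z=0
after  8: r0=0x4a r1=0xb2 r2=0x21 r3=0x5e r4=0xcc  N=1 Z=0
after  9: r0=0x4a r1=0xb2 r2=0x92 r3=0x5e r4=0xcc  N=1 Z=0
after 10: r0=0x4a r1=0xb2 r2=0x2a r3=0x5e r4=0xcc  N=0 Z=0
after 11: r0=0x4a r1=0xb2 r2=0x2a r3=0x5e r4=0x88  N=1 Z=0
-- IRQ taken; context saved, return-PC = 12 --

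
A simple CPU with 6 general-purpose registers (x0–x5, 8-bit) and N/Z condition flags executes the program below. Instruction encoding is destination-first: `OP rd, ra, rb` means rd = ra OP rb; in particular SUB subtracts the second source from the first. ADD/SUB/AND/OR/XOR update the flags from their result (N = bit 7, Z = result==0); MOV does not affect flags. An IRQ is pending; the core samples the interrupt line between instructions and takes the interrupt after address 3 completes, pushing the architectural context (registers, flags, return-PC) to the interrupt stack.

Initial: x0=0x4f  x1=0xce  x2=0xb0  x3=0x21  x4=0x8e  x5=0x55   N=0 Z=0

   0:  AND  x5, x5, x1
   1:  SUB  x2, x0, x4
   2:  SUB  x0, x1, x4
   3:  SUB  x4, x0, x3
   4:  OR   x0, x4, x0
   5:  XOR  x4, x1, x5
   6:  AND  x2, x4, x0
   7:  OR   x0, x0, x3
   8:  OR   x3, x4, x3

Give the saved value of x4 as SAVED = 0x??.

SAVED = 0x1f

after  0: x0=0x4f x1=0xce x2=0xb0 x3=0x21 x4=0x8e x5=0x44  N=0 Z=0
after  1: x0=0x4f x1=0xce x2=0xc1 x3=0x21 x4=0x8e x5=0x44  N=1 Z=0
after  2: x0=0x40 x1=0xce x2=0xc1 x3=0x21 x4=0x8e x5=0x44  N=0 Z=0
after  3: x0=0x40 x1=0xce x2=0xc1 x3=0x21 x4=0x1f x5=0x44  N=0 Z=0
-- IRQ taken; context saved, return-PC = 4 --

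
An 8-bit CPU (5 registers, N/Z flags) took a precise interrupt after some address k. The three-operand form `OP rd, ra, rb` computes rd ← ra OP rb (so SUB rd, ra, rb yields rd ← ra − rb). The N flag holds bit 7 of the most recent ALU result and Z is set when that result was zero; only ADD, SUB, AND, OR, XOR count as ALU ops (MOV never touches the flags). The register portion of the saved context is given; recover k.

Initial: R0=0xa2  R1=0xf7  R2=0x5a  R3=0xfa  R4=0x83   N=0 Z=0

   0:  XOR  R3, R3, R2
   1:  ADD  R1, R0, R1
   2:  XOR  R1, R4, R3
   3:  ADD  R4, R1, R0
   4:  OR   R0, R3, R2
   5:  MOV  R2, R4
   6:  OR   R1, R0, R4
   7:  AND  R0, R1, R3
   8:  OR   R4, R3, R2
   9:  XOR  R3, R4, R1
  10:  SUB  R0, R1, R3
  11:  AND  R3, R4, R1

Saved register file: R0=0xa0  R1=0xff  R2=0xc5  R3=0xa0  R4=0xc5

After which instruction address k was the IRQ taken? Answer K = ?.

after  0: R0=0xa2 R1=0xf7 R2=0x5a R3=0xa0 R4=0x83  N=1 Z=0
after  1: R0=0xa2 R1=0x99 R2=0x5a R3=0xa0 R4=0x83  N=1 Z=0
after  2: R0=0xa2 R1=0x23 R2=0x5a R3=0xa0 R4=0x83  N=0 Z=0
after  3: R0=0xa2 R1=0x23 R2=0x5a R3=0xa0 R4=0xc5  N=1 Z=0
after  4: R0=0xfa R1=0x23 R2=0x5a R3=0xa0 R4=0xc5  N=1 Z=0
after  5: R0=0xfa R1=0x23 R2=0xc5 R3=0xa0 R4=0xc5  N=1 Z=0
after  6: R0=0xfa R1=0xff R2=0xc5 R3=0xa0 R4=0xc5  N=1 Z=0
after  7: R0=0xa0 R1=0xff R2=0xc5 R3=0xa0 R4=0xc5  N=1 Z=0
-- IRQ taken; context saved, return-PC = 8 --

K = 7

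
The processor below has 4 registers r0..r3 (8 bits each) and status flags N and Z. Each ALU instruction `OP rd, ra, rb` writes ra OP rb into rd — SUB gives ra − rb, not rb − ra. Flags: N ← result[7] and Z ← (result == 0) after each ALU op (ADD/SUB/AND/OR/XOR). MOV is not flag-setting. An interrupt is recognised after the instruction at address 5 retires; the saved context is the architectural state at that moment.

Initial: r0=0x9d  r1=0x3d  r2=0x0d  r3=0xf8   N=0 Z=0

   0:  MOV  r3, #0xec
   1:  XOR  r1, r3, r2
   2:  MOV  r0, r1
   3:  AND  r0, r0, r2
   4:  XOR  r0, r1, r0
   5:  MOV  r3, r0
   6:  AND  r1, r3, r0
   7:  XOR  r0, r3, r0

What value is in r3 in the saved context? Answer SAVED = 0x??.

SAVED = 0xe0

after  0: r0=0x9d r1=0x3d r2=0x0d r3=0xec  N=0 Z=0
after  1: r0=0x9d r1=0xe1 r2=0x0d r3=0xec  N=1 Z=0
after  2: r0=0xe1 r1=0xe1 r2=0x0d r3=0xec  N=1 Z=0
after  3: r0=0x01 r1=0xe1 r2=0x0d r3=0xec  N=0 Z=0
after  4: r0=0xe0 r1=0xe1 r2=0x0d r3=0xec  N=1 Z=0
after  5: r0=0xe0 r1=0xe1 r2=0x0d r3=0xe0  N=1 Z=0
-- IRQ taken; context saved, return-PC = 6 --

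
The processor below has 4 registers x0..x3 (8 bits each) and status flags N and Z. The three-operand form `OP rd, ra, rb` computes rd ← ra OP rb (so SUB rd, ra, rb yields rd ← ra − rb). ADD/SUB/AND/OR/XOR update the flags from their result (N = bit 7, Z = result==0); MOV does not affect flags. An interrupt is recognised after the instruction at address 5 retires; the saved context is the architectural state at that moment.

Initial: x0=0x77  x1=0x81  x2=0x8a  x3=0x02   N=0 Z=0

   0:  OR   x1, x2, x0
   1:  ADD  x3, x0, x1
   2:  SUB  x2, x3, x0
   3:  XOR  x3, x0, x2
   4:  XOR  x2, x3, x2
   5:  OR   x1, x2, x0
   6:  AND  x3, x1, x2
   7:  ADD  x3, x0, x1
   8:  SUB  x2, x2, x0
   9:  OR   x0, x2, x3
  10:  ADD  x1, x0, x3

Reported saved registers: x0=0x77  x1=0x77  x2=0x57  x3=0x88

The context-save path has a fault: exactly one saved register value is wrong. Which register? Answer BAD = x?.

BAD = x2

after  0: x0=0x77 x1=0xff x2=0x8a x3=0x02  N=1 Z=0
after  1: x0=0x77 x1=0xff x2=0x8a x3=0x76  N=0 Z=0
after  2: x0=0x77 x1=0xff x2=0xff x3=0x76  N=1 Z=0
after  3: x0=0x77 x1=0xff x2=0xff x3=0x88  N=1 Z=0
after  4: x0=0x77 x1=0xff x2=0x77 x3=0x88  N=0 Z=0
after  5: x0=0x77 x1=0x77 x2=0x77 x3=0x88  N=0 Z=0
-- IRQ taken; context saved, return-PC = 6 --
mismatch: x2: reported 0x57 vs actual 0x77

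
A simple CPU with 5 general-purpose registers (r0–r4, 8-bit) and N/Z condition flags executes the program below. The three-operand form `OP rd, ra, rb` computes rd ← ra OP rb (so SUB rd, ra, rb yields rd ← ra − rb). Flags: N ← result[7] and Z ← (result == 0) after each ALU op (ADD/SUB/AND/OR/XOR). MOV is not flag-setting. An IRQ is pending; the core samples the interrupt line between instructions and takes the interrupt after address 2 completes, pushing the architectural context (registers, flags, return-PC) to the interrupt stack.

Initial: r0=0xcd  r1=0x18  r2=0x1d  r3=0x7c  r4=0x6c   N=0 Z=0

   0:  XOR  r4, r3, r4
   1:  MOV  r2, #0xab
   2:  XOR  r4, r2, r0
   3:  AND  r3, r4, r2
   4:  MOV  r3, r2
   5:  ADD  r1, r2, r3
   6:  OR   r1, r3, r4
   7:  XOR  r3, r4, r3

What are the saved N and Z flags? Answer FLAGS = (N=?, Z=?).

FLAGS = (N=0, Z=0)

after  0: r0=0xcd r1=0x18 r2=0x1d r3=0x7c r4=0x10  N=0 Z=0
after  1: r0=0xcd r1=0x18 r2=0xab r3=0x7c r4=0x10  N=0 Z=0
after  2: r0=0xcd r1=0x18 r2=0xab r3=0x7c r4=0x66  N=0 Z=0
-- IRQ taken; context saved, return-PC = 3 --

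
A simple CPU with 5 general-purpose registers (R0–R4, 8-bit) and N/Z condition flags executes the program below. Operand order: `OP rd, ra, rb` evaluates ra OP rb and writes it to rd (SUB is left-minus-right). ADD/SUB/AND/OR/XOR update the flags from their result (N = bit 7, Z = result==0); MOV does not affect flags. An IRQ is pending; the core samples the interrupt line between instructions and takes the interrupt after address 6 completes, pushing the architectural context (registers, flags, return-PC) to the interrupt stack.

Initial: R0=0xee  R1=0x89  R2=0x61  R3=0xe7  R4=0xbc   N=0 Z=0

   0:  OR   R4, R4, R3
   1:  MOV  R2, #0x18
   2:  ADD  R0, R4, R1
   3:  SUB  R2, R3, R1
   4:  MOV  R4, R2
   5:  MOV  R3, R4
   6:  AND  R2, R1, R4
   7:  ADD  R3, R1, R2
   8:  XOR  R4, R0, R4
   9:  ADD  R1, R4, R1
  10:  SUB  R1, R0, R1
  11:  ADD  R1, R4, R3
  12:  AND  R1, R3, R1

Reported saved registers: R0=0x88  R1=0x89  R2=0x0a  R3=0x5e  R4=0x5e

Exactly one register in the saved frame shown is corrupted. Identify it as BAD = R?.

BAD = R2

after  0: R0=0xee R1=0x89 R2=0x61 R3=0xe7 R4=0xff  N=1 Z=0
after  1: R0=0xee R1=0x89 R2=0x18 R3=0xe7 R4=0xff  N=1 Z=0
after  2: R0=0x88 R1=0x89 R2=0x18 R3=0xe7 R4=0xff  N=1 Z=0
after  3: R0=0x88 R1=0x89 R2=0x5e R3=0xe7 R4=0xff  N=0 Z=0
after  4: R0=0x88 R1=0x89 R2=0x5e R3=0xe7 R4=0x5e  N=0 Z=0
after  5: R0=0x88 R1=0x89 R2=0x5e R3=0x5e R4=0x5e  N=0 Z=0
after  6: R0=0x88 R1=0x89 R2=0x08 R3=0x5e R4=0x5e  N=0 Z=0
-- IRQ taken; context saved, return-PC = 7 --
mismatch: R2: reported 0x0a vs actual 0x08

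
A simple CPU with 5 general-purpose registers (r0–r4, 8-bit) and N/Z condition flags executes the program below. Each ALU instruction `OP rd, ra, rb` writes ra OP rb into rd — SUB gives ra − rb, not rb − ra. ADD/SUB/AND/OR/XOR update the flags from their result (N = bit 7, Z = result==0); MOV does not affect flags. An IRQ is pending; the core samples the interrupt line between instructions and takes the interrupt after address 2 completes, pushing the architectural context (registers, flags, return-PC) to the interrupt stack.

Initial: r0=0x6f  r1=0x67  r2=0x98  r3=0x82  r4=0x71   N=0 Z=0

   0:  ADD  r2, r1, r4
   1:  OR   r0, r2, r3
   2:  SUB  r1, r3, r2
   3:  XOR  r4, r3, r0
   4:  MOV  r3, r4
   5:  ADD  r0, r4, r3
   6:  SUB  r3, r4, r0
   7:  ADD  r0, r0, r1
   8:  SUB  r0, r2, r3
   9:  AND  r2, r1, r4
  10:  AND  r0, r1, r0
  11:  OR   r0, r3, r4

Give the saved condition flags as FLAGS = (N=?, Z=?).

after  0: r0=0x6f r1=0x67 r2=0xd8 r3=0x82 r4=0x71  N=1 Z=0
after  1: r0=0xda r1=0x67 r2=0xd8 r3=0x82 r4=0x71  N=1 Z=0
after  2: r0=0xda r1=0xaa r2=0xd8 r3=0x82 r4=0x71  N=1 Z=0
-- IRQ taken; context saved, return-PC = 3 --

FLAGS = (N=1, Z=0)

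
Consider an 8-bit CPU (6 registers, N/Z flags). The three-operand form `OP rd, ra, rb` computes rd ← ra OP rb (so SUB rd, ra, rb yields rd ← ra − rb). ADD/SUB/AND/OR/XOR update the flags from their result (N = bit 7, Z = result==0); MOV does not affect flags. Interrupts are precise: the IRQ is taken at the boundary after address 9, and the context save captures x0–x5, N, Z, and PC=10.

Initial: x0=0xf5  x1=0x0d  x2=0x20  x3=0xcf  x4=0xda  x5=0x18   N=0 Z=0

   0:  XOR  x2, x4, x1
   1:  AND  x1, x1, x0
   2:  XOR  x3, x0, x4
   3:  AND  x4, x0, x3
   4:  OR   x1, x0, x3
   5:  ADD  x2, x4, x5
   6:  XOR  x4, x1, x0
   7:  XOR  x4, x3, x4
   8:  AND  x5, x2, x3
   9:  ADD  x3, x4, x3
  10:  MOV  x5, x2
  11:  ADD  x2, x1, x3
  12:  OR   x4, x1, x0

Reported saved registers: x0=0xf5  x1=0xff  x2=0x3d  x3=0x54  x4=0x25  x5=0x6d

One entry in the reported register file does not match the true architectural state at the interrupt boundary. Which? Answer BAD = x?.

after  0: x0=0xf5 x1=0x0d x2=0xd7 x3=0xcf x4=0xda x5=0x18  N=1 Z=0
after  1: x0=0xf5 x1=0x05 x2=0xd7 x3=0xcf x4=0xda x5=0x18  N=0 Z=0
after  2: x0=0xf5 x1=0x05 x2=0xd7 x3=0x2f x4=0xda x5=0x18  N=0 Z=0
after  3: x0=0xf5 x1=0x05 x2=0xd7 x3=0x2f x4=0x25 x5=0x18  N=0 Z=0
after  4: x0=0xf5 x1=0xff x2=0xd7 x3=0x2f x4=0x25 x5=0x18  N=1 Z=0
after  5: x0=0xf5 x1=0xff x2=0x3d x3=0x2f x4=0x25 x5=0x18  N=0 Z=0
after  6: x0=0xf5 x1=0xff x2=0x3d x3=0x2f x4=0x0a x5=0x18  N=0 Z=0
after  7: x0=0xf5 x1=0xff x2=0x3d x3=0x2f x4=0x25 x5=0x18  N=0 Z=0
after  8: x0=0xf5 x1=0xff x2=0x3d x3=0x2f x4=0x25 x5=0x2d  N=0 Z=0
after  9: x0=0xf5 x1=0xff x2=0x3d x3=0x54 x4=0x25 x5=0x2d  N=0 Z=0
-- IRQ taken; context saved, return-PC = 10 --
mismatch: x5: reported 0x6d vs actual 0x2d

BAD = x5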